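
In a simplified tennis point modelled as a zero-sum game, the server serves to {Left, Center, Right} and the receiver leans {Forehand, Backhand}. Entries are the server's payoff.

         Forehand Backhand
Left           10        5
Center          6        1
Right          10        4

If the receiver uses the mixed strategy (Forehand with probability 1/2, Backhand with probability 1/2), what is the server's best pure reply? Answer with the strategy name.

Left

Expected payoff of Left: (1/2)·10 + (1/2)·5 = 15/2.
Expected payoff of Center: (1/2)·6 + (1/2)·1 = 7/2.
Expected payoff of Right: (1/2)·10 + (1/2)·4 = 7.
The largest is 15/2, so the server's best response is Left.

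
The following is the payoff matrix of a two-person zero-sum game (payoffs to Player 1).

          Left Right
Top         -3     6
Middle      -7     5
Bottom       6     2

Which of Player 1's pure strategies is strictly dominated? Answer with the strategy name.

Middle

Top gives a strictly higher payoff than Middle against every column: -3 > -7, 6 > 5.
So Middle is strictly dominated and Player 1 never plays it.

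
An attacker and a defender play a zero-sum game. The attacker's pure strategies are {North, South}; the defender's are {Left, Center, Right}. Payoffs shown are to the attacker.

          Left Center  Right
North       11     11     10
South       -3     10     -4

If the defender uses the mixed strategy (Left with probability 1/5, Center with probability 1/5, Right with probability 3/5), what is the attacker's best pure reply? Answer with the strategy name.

Expected payoff of North: (1/5)·11 + (1/5)·11 + (3/5)·10 = 52/5.
Expected payoff of South: (1/5)·(-3) + (1/5)·10 + (3/5)·(-4) = -1.
The largest is 52/5, so the attacker's best response is North.

North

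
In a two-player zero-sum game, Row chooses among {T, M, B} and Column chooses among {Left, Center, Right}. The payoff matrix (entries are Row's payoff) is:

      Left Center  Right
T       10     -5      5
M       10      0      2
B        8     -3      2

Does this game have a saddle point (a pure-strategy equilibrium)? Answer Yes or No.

Yes

Row minima: T → -5, M → 0, B → -3; maximin = 0.
Column maxima: Left → 10, Center → 0, Right → 5; minimax = 0.
maximin = minimax = 0, so a saddle point exists.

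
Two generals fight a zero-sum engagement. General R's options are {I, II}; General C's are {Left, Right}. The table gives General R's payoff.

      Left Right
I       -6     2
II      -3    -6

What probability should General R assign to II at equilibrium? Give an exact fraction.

Row minima: I → -6, II → -6; maximin = -6.
Column maxima: Left → -3, Right → 2; minimax = -3.
-6 ≠ -3, so there is no saddle point; optimal play is mixed.
Let General R play I with probability p. Expected payoff against Left: (-6)p + (-3)(1−p) = −3p − 3; against Right: 2p + (-6)(1−p) = 8p − 6.
Setting these equal: −3p − 3 = 8p − 6 ⇒ −11p = -3 ⇒ p = 3/11, and the value is (-3)·(3/11) − 3 = -42/11.
For General C: with q = P(Left), equating I's and II's payoffs gives −8q + 2 = 3q − 6 ⇒ q = 8/11.

8/11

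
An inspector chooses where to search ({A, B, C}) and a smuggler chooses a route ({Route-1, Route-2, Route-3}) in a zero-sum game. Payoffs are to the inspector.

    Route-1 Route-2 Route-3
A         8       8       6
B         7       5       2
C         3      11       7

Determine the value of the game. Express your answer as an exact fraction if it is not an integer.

Row minima: A → 6, B → 2, C → 3; maximin = 6.
Column maxima: Route-1 → 8, Route-2 → 11, Route-3 → 7; minimax = 7.
6 ≠ 7, so there is no saddle point; optimal play is mixed.
B is strictly dominated by A, so the inspector never plays it.
Route-2 is strictly dominated by Route-3 (it gives the inspector strictly more in every row), so the smuggler never plays it.
On the remaining 2×2 (A, C vs Route-1, Route-3):
Let the inspector play A with probability p. Expected payoff against Route-1: 8p + 3(1−p) = 5p + 3; against Route-3: 6p + 7(1−p) = −p + 7.
Setting these equal: 5p + 3 = −p + 7 ⇒ 6p = 4 ⇒ p = 2/3, and the value is (5)·(2/3) + 3 = 19/3.
For the smuggler: with q = P(Route-1), equating A's and C's payoffs gives 2q + 6 = −4q + 7 ⇒ q = 1/6.

19/3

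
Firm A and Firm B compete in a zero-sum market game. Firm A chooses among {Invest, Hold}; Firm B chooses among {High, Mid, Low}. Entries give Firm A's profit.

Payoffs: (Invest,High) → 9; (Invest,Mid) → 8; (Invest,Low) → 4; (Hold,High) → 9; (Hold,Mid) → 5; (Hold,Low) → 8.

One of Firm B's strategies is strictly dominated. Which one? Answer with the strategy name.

High

Mid holds Firm A's payoff strictly below High in every row: 8 < 9, 5 < 9.
So High is strictly dominated for Firm B.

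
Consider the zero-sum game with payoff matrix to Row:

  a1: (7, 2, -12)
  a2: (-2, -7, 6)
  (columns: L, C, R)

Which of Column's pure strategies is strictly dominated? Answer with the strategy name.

L

C holds Row's payoff strictly below L in every row: 2 < 7, -7 < -2.
So L is strictly dominated for Column.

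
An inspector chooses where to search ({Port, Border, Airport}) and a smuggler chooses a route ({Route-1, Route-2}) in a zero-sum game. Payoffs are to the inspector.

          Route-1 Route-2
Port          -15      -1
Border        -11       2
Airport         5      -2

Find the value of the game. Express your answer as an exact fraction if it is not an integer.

-3/5

Row minima: Port → -15, Border → -11, Airport → -2; maximin = -2.
Column maxima: Route-1 → 5, Route-2 → 2; minimax = 2.
-2 ≠ 2, so there is no saddle point; optimal play is mixed.
Port is strictly dominated by Border, so the inspector never plays it.
On the remaining 2×2 (Border, Airport vs Route-1, Route-2):
Let the inspector play Border with probability p. Expected payoff against Route-1: (-11)p + 5(1−p) = −16p + 5; against Route-2: 2p + (-2)(1−p) = 4p − 2.
Setting these equal: −16p + 5 = 4p − 2 ⇒ −20p = -7 ⇒ p = 7/20, and the value is (-16)·(7/20) + 5 = -3/5.
For the smuggler: with q = P(Route-1), equating Border's and Airport's payoffs gives −13q + 2 = 7q − 2 ⇒ q = 1/5.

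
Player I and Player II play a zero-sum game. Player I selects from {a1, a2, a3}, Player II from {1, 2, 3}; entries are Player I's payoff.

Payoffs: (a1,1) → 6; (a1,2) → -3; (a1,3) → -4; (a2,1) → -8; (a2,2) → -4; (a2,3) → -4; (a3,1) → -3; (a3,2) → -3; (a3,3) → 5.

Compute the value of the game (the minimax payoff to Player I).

Row minima: a1 → -4, a2 → -8, a3 → -3; maximin = -3.
Column maxima: 1 → 6, 2 → -3, 3 → 5; minimax = -3.
Since maximin = minimax = -3, there is a saddle point and the value is -3.

-3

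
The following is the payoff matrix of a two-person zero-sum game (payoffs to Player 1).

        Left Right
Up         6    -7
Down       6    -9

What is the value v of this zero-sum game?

-7

Row minima: Up → -7, Down → -9; maximin = -7.
Column maxima: Left → 6, Right → -7; minimax = -7.
Since maximin = minimax = -7, there is a saddle point and the value is -7.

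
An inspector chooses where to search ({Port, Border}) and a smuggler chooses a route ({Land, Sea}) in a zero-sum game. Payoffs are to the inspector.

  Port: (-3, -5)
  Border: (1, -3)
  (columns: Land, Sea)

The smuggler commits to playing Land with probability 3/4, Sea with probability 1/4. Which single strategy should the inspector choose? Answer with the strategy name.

Border

Expected payoff of Port: (3/4)·(-3) + (1/4)·(-5) = -7/2.
Expected payoff of Border: (3/4)·1 + (1/4)·(-3) = 0.
The largest is 0, so the inspector's best response is Border.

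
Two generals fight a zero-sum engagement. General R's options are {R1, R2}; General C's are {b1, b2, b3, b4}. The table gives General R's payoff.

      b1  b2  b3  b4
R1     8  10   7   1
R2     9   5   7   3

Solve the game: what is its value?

Row minima: R1 → 1, R2 → 3; maximin = 3.
Column maxima: b1 → 9, b2 → 10, b3 → 7, b4 → 3; minimax = 3.
Since maximin = minimax = 3, there is a saddle point and the value is 3.

3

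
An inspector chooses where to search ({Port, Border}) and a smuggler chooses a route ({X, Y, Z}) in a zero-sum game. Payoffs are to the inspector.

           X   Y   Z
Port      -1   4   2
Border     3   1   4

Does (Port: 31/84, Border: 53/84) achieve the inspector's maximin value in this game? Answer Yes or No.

Against X this mix gives (31/84)·(-1) + (53/84)·3 = 32/21.
Against Y this mix gives (31/84)·4 + (53/84)·1 = 59/28.
Against Z this mix gives (31/84)·2 + (53/84)·4 = 137/42.
The smuggler will play X, holding the inspector to 32/21. Shifting weight toward the row that does better against X would raise this floor (the equalizing mix achieves 13/7 against both X and Y), so the proposed strategy is not optimal.

No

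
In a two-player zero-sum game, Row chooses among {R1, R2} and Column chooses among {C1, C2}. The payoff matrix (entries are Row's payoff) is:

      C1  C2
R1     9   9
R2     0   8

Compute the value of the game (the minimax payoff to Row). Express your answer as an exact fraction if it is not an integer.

9

Row minima: R1 → 9, R2 → 0; maximin = 9.
Column maxima: C1 → 9, C2 → 9; minimax = 9.
Since maximin = minimax = 9, there is a saddle point and the value is 9.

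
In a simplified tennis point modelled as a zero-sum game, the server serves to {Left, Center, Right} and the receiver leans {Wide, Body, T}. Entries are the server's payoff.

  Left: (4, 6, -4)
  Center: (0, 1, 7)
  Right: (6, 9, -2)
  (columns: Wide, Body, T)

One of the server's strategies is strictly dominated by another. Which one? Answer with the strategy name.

Right gives a strictly higher payoff than Left against every column: 6 > 4, 9 > 6, -2 > -4.
So Left is strictly dominated and the server never plays it.

Left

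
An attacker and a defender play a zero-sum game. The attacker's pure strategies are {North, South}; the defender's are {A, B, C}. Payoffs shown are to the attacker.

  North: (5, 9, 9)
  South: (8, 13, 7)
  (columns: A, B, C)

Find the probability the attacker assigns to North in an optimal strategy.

1/5

Row minima: North → 5, South → 7; maximin = 7.
Column maxima: A → 8, B → 13, C → 9; minimax = 8.
7 ≠ 8, so there is no saddle point; optimal play is mixed.
B is strictly dominated by A (it gives the attacker strictly more in every row), so the defender never plays it.
On the remaining 2×2 (North, South vs A, C):
Let the attacker play North with probability p. Expected payoff against A: 5p + 8(1−p) = −3p + 8; against C: 9p + 7(1−p) = 2p + 7.
Setting these equal: −3p + 8 = 2p + 7 ⇒ −5p = -1 ⇒ p = 1/5, and the value is (-3)·(1/5) + 8 = 37/5.
For the defender: with q = P(A), equating North's and South's payoffs gives −4q + 9 = q + 7 ⇒ q = 2/5.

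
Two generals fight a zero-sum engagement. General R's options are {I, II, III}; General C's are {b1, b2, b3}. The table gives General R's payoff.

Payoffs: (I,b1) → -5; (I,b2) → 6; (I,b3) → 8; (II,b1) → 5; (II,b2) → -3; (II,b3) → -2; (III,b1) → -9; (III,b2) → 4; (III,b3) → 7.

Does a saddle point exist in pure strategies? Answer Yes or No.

No

Row minima: I → -5, II → -3, III → -9; maximin = -3.
Column maxima: b1 → 5, b2 → 6, b3 → 8; minimax = 5.
-3 ≠ 5, so no pure-strategy equilibrium exists.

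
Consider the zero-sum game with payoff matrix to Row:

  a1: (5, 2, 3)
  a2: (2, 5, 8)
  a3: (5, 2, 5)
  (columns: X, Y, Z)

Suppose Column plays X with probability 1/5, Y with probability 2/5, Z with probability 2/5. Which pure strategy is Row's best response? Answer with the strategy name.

a2

Expected payoff of a1: (1/5)·5 + (2/5)·2 + (2/5)·3 = 3.
Expected payoff of a2: (1/5)·2 + (2/5)·5 + (2/5)·8 = 28/5.
Expected payoff of a3: (1/5)·5 + (2/5)·2 + (2/5)·5 = 19/5.
The largest is 28/5, so Row's best response is a2.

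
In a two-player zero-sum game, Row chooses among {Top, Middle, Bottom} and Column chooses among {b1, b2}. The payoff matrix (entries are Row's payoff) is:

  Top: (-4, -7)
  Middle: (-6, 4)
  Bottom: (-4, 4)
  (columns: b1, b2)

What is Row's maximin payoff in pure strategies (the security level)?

Row minima: Top → -7, Middle → -6, Bottom → -4.
The best of these is -4.

-4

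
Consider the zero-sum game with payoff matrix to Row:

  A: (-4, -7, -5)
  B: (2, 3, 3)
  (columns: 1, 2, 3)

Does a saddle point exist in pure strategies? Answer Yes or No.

Row minima: A → -7, B → 2; maximin = 2.
Column maxima: 1 → 2, 2 → 3, 3 → 3; minimax = 2.
maximin = minimax = 2, so a saddle point exists.

Yes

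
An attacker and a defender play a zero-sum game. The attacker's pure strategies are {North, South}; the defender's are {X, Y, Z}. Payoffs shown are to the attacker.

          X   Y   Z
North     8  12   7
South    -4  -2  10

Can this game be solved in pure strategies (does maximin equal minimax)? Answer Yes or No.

Row minima: North → 7, South → -4; maximin = 7.
Column maxima: X → 8, Y → 12, Z → 10; minimax = 8.
7 ≠ 8, so no pure-strategy equilibrium exists.

No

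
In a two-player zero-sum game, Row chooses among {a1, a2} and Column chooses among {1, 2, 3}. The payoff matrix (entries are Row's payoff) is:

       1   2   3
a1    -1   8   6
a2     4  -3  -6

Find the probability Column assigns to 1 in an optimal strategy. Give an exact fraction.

12/17

Row minima: a1 → -1, a2 → -6; maximin = -1.
Column maxima: 1 → 4, 2 → 8, 3 → 6; minimax = 4.
-1 ≠ 4, so there is no saddle point; optimal play is mixed.
2 is strictly dominated by 3 (it gives Row strictly more in every row), so Column never plays it.
On the remaining 2×2 (a1, a2 vs 1, 3):
Let Row play a1 with probability p. Expected payoff against 1: (-1)p + 4(1−p) = −5p + 4; against 3: 6p + (-6)(1−p) = 12p − 6.
Setting these equal: −5p + 4 = 12p − 6 ⇒ −17p = -10 ⇒ p = 10/17, and the value is (-5)·(10/17) + 4 = 18/17.
For Column: with q = P(1), equating a1's and a2's payoffs gives −7q + 6 = 10q − 6 ⇒ q = 12/17.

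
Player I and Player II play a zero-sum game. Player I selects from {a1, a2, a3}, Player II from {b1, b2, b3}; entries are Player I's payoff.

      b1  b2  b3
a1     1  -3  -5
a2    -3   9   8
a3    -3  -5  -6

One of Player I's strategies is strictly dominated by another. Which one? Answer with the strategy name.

a1 gives a strictly higher payoff than a3 against every column: 1 > -3, -3 > -5, -5 > -6.
So a3 is strictly dominated and Player I never plays it.

a3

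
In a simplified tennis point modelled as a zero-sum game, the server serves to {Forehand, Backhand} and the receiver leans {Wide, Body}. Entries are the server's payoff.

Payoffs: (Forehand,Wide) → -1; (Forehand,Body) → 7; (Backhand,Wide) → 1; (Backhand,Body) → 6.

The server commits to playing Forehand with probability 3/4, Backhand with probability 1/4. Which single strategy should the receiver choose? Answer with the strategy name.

If the receiver plays Wide, the server's expected payoff is (3/4)·(-1) + (1/4)·1 = -1/2.
If the receiver plays Body, the server's expected payoff is (3/4)·7 + (1/4)·6 = 27/4.
The receiver minimizes the server's payoff; the smallest is -1/2, so the best response is Wide.

Wide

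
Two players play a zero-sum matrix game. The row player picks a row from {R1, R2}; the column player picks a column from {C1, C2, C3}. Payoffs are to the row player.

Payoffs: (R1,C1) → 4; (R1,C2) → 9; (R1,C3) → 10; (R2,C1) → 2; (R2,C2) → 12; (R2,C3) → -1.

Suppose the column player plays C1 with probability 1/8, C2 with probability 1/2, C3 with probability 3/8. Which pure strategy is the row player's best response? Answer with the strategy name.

R1

Expected payoff of R1: (1/8)·4 + (1/2)·9 + (3/8)·10 = 35/4.
Expected payoff of R2: (1/8)·2 + (1/2)·12 + (3/8)·(-1) = 47/8.
The largest is 35/4, so the row player's best response is R1.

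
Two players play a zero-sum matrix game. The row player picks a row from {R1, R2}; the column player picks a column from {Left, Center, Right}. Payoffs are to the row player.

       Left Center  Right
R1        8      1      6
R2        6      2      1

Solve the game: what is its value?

Row minima: R1 → 1, R2 → 1; maximin = 1.
Column maxima: Left → 8, Center → 2, Right → 6; minimax = 2.
1 ≠ 2, so there is no saddle point; optimal play is mixed.
Left is strictly dominated by Center (it gives the row player strictly more in every row), so the column player never plays it.
On the remaining 2×2 (R1, R2 vs Center, Right):
Let the row player play R1 with probability p. Expected payoff against Center: 1p + 2(1−p) = −p + 2; against Right: 6p + 1(1−p) = 5p + 1.
Setting these equal: −p + 2 = 5p + 1 ⇒ −6p = -1 ⇒ p = 1/6, and the value is (-1)·(1/6) + 2 = 11/6.
For the column player: with q = P(Center), equating R1's and R2's payoffs gives −5q + 6 = q + 1 ⇒ q = 5/6.

11/6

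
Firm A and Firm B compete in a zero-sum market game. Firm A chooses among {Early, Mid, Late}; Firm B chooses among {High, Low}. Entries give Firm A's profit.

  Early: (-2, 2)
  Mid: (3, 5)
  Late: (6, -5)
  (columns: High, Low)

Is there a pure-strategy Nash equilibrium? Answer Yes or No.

No

Row minima: Early → -2, Mid → 3, Late → -5; maximin = 3.
Column maxima: High → 6, Low → 5; minimax = 5.
3 ≠ 5, so no pure-strategy equilibrium exists.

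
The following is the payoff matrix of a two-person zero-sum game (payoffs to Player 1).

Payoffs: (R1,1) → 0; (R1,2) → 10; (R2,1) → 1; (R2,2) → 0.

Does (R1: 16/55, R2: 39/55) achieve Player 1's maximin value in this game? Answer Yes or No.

No

Against 1 this mix gives (16/55)·0 + (39/55)·1 = 39/55.
Against 2 this mix gives (16/55)·10 + (39/55)·0 = 32/11.
Player 2 will play 1, holding Player 1 to 39/55. Shifting weight toward the row that does better against 1 would raise this floor (the equalizing mix achieves 10/11 against both 1 and 2), so the proposed strategy is not optimal.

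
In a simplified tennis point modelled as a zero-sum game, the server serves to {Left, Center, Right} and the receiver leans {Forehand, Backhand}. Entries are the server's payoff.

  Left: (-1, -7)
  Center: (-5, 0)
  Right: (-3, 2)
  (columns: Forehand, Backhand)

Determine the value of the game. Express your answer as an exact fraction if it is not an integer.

-23/11

Row minima: Left → -7, Center → -5, Right → -3; maximin = -3.
Column maxima: Forehand → -1, Backhand → 2; minimax = -1.
-3 ≠ -1, so there is no saddle point; optimal play is mixed.
Center is strictly dominated by Right, so the server never plays it.
On the remaining 2×2 (Left, Right vs Forehand, Backhand):
Let the server play Left with probability p. Expected payoff against Forehand: (-1)p + (-3)(1−p) = 2p − 3; against Backhand: (-7)p + 2(1−p) = −9p + 2.
Setting these equal: 2p − 3 = −9p + 2 ⇒ 11p = 5 ⇒ p = 5/11, and the value is (2)·(5/11) − 3 = -23/11.
For the receiver: with q = P(Forehand), equating Left's and Right's payoffs gives 6q − 7 = −5q + 2 ⇒ q = 9/11.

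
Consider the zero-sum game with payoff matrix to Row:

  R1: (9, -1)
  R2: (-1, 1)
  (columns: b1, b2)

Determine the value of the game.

2/3

Row minima: R1 → -1, R2 → -1; maximin = -1.
Column maxima: b1 → 9, b2 → 1; minimax = 1.
-1 ≠ 1, so there is no saddle point; optimal play is mixed.
Let Row play R1 with probability p. Expected payoff against b1: 9p + (-1)(1−p) = 10p − 1; against b2: (-1)p + 1(1−p) = −2p + 1.
Setting these equal: 10p − 1 = −2p + 1 ⇒ 12p = 2 ⇒ p = 1/6, and the value is (10)·(1/6) − 1 = 2/3.
For Column: with q = P(b1), equating R1's and R2's payoffs gives 10q − 1 = −2q + 1 ⇒ q = 1/6.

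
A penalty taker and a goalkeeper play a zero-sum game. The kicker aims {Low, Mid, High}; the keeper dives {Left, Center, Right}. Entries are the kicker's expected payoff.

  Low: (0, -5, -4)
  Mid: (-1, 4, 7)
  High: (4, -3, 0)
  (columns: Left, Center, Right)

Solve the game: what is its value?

13/12

Row minima: Low → -5, Mid → -1, High → -3; maximin = -1.
Column maxima: Left → 4, Center → 4, Right → 7; minimax = 4.
-1 ≠ 4, so there is no saddle point; optimal play is mixed.
Low is strictly dominated by High, so the kicker never plays it.
Right is strictly dominated by Center (it gives the kicker strictly more in every row), so the keeper never plays it.
On the remaining 2×2 (Mid, High vs Left, Center):
Let the kicker play Mid with probability p. Expected payoff against Left: (-1)p + 4(1−p) = −5p + 4; against Center: 4p + (-3)(1−p) = 7p − 3.
Setting these equal: −5p + 4 = 7p − 3 ⇒ −12p = -7 ⇒ p = 7/12, and the value is (-5)·(7/12) + 4 = 13/12.
For the keeper: with q = P(Left), equating Mid's and High's payoffs gives −5q + 4 = 7q − 3 ⇒ q = 7/12.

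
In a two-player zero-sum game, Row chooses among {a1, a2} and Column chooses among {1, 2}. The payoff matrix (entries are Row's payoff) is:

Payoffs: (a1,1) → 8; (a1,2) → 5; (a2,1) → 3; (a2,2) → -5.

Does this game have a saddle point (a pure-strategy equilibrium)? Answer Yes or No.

Row minima: a1 → 5, a2 → -5; maximin = 5.
Column maxima: 1 → 8, 2 → 5; minimax = 5.
maximin = minimax = 5, so a saddle point exists.

Yes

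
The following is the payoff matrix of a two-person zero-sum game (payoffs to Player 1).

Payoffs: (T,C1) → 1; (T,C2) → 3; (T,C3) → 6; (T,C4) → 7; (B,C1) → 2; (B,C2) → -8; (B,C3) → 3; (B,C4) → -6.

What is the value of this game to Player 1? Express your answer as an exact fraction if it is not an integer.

Row minima: T → 1, B → -8; maximin = 1.
Column maxima: C1 → 2, C2 → 3, C3 → 6, C4 → 7; minimax = 2.
1 ≠ 2, so there is no saddle point; optimal play is mixed.
C3 is strictly dominated by C1 (it gives Player 1 strictly more in every row), so Player 2 never plays it.
C4 is strictly dominated by C2 (it gives Player 1 strictly more in every row), so Player 2 never plays it.
On the remaining 2×2 (T, B vs C1, C2):
Let Player 1 play T with probability p. Expected payoff against C1: 1p + 2(1−p) = −p + 2; against C2: 3p + (-8)(1−p) = 11p − 8.
Setting these equal: −p + 2 = 11p − 8 ⇒ −12p = -10 ⇒ p = 5/6, and the value is (-1)·(5/6) + 2 = 7/6.
For Player 2: with q = P(C1), equating T's and B's payoffs gives −2q + 3 = 10q − 8 ⇒ q = 11/12.

7/6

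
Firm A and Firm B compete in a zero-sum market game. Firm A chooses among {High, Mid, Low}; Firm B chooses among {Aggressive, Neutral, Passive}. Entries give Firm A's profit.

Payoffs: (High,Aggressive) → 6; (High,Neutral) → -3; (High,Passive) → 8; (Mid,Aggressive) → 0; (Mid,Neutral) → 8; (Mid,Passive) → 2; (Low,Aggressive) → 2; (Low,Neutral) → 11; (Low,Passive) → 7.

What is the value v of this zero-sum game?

4

Row minima: High → -3, Mid → 0, Low → 2; maximin = 2.
Column maxima: Aggressive → 6, Neutral → 11, Passive → 8; minimax = 6.
2 ≠ 6, so there is no saddle point; optimal play is mixed.
Mid is strictly dominated by Low, so Firm A never plays it.
Passive is strictly dominated by Aggressive (it gives Firm A strictly more in every row), so Firm B never plays it.
On the remaining 2×2 (High, Low vs Aggressive, Neutral):
Let Firm A play High with probability p. Expected payoff against Aggressive: 6p + 2(1−p) = 4p + 2; against Neutral: (-3)p + 11(1−p) = −14p + 11.
Setting these equal: 4p + 2 = −14p + 11 ⇒ 18p = 9 ⇒ p = 1/2, and the value is (4)·(1/2) + 2 = 4.
For Firm B: with q = P(Aggressive), equating High's and Low's payoffs gives 9q − 3 = −9q + 11 ⇒ q = 7/9.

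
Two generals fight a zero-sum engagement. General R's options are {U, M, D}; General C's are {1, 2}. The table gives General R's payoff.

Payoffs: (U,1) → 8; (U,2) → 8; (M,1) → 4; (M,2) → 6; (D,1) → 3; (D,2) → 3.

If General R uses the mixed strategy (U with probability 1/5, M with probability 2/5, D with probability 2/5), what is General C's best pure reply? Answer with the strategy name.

If General C plays 1, General R's expected payoff is (1/5)·8 + (2/5)·4 + (2/5)·3 = 22/5.
If General C plays 2, General R's expected payoff is (1/5)·8 + (2/5)·6 + (2/5)·3 = 26/5.
General C minimizes General R's payoff; the smallest is 22/5, so the best response is 1.

1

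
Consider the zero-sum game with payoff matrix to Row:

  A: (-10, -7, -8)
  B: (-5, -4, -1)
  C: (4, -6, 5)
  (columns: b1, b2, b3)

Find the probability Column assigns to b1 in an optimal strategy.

2/11

Row minima: A → -10, B → -5, C → -6; maximin = -5.
Column maxima: b1 → 4, b2 → -4, b3 → 5; minimax = -4.
-5 ≠ -4, so there is no saddle point; optimal play is mixed.
A is strictly dominated by B, so Row never plays it.
b3 is strictly dominated by b1 (it gives Row strictly more in every row), so Column never plays it.
On the remaining 2×2 (B, C vs b1, b2):
Let Row play B with probability p. Expected payoff against b1: (-5)p + 4(1−p) = −9p + 4; against b2: (-4)p + (-6)(1−p) = 2p − 6.
Setting these equal: −9p + 4 = 2p − 6 ⇒ −11p = -10 ⇒ p = 10/11, and the value is (-9)·(10/11) + 4 = -46/11.
For Column: with q = P(b1), equating B's and C's payoffs gives −q − 4 = 10q − 6 ⇒ q = 2/11.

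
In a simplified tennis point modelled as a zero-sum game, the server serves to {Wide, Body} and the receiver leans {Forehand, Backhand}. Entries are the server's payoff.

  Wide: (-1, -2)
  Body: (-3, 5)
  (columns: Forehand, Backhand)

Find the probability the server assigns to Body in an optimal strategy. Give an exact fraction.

Row minima: Wide → -2, Body → -3; maximin = -2.
Column maxima: Forehand → -1, Backhand → 5; minimax = -1.
-2 ≠ -1, so there is no saddle point; optimal play is mixed.
Let the server play Wide with probability p. Expected payoff against Forehand: (-1)p + (-3)(1−p) = 2p − 3; against Backhand: (-2)p + 5(1−p) = −7p + 5.
Setting these equal: 2p − 3 = −7p + 5 ⇒ 9p = 8 ⇒ p = 8/9, and the value is (2)·(8/9) − 3 = -11/9.
For the receiver: with q = P(Forehand), equating Wide's and Body's payoffs gives q − 2 = −8q + 5 ⇒ q = 7/9.

1/9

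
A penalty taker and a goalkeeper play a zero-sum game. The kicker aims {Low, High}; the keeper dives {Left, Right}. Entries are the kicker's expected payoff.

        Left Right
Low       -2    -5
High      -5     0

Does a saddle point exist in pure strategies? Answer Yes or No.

Row minima: Low → -5, High → -5; maximin = -5.
Column maxima: Left → -2, Right → 0; minimax = -2.
-5 ≠ -2, so no pure-strategy equilibrium exists.

No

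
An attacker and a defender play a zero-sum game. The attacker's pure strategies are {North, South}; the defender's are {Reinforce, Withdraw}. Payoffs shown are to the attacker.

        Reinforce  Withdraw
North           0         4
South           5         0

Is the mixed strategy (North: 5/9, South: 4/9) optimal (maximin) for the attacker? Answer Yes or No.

Yes

Against Reinforce this mix gives (5/9)·0 + (4/9)·5 = 20/9.
Against Withdraw this mix gives (5/9)·4 + (4/9)·0 = 20/9.
All of the defender's active replies (Reinforce, Withdraw) yield 20/9, and no column does worse for the attacker. The mix makes the defender indifferent and guarantees 20/9, so it is optimal.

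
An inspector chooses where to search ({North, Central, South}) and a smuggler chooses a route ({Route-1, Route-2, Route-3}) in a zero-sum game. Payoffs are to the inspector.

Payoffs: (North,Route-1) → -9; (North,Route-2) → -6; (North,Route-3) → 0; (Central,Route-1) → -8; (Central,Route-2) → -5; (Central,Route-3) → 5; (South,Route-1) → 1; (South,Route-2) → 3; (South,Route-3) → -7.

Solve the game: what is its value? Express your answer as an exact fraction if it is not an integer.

Row minima: North → -9, Central → -8, South → -7; maximin = -7.
Column maxima: Route-1 → 1, Route-2 → 3, Route-3 → 5; minimax = 1.
-7 ≠ 1, so there is no saddle point; optimal play is mixed.
North is strictly dominated by Central, so the inspector never plays it.
Route-2 is strictly dominated by Route-1 (it gives the inspector strictly more in every row), so the smuggler never plays it.
On the remaining 2×2 (Central, South vs Route-1, Route-3):
Let the inspector play Central with probability p. Expected payoff against Route-1: (-8)p + 1(1−p) = −9p + 1; against Route-3: 5p + (-7)(1−p) = 12p − 7.
Setting these equal: −9p + 1 = 12p − 7 ⇒ −21p = -8 ⇒ p = 8/21, and the value is (-9)·(8/21) + 1 = -17/7.
For the smuggler: with q = P(Route-1), equating Central's and South's payoffs gives −13q + 5 = 8q − 7 ⇒ q = 4/7.

-17/7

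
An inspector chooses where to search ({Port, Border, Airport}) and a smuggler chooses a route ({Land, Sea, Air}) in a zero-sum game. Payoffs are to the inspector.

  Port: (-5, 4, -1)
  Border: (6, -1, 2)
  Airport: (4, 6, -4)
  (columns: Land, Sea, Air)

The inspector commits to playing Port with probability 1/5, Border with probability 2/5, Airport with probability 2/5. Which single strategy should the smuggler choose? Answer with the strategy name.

If the smuggler plays Land, the inspector's expected payoff is (1/5)·(-5) + (2/5)·6 + (2/5)·4 = 3.
If the smuggler plays Sea, the inspector's expected payoff is (1/5)·4 + (2/5)·(-1) + (2/5)·6 = 14/5.
If the smuggler plays Air, the inspector's expected payoff is (1/5)·(-1) + (2/5)·2 + (2/5)·(-4) = -1.
The smuggler minimizes the inspector's payoff; the smallest is -1, so the best response is Air.

Air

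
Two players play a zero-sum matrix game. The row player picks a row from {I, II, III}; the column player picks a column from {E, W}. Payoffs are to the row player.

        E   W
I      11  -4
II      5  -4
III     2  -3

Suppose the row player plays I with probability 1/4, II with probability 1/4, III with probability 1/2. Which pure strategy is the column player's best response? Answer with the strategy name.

W

If the column player plays E, the row player's expected payoff is (1/4)·11 + (1/4)·5 + (1/2)·2 = 5.
If the column player plays W, the row player's expected payoff is (1/4)·(-4) + (1/4)·(-4) + (1/2)·(-3) = -7/2.
The column player minimizes the row player's payoff; the smallest is -7/2, so the best response is W.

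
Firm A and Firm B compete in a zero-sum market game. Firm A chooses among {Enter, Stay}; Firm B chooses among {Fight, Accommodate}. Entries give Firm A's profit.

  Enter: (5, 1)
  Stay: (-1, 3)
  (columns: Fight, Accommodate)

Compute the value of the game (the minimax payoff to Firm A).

2

Row minima: Enter → 1, Stay → -1; maximin = 1.
Column maxima: Fight → 5, Accommodate → 3; minimax = 3.
1 ≠ 3, so there is no saddle point; optimal play is mixed.
Let Firm A play Enter with probability p. Expected payoff against Fight: 5p + (-1)(1−p) = 6p − 1; against Accommodate: 1p + 3(1−p) = −2p + 3.
Setting these equal: 6p − 1 = −2p + 3 ⇒ 8p = 4 ⇒ p = 1/2, and the value is (6)·(1/2) − 1 = 2.
For Firm B: with q = P(Fight), equating Enter's and Stay's payoffs gives 4q + 1 = −4q + 3 ⇒ q = 1/4.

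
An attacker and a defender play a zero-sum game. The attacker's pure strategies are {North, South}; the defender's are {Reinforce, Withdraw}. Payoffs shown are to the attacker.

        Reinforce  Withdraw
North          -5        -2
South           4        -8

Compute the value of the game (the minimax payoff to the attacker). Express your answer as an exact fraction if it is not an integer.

Row minima: North → -5, South → -8; maximin = -5.
Column maxima: Reinforce → 4, Withdraw → -2; minimax = -2.
-5 ≠ -2, so there is no saddle point; optimal play is mixed.
Let the attacker play North with probability p. Expected payoff against Reinforce: (-5)p + 4(1−p) = −9p + 4; against Withdraw: (-2)p + (-8)(1−p) = 6p − 8.
Setting these equal: −9p + 4 = 6p − 8 ⇒ −15p = -12 ⇒ p = 4/5, and the value is (-9)·(4/5) + 4 = -16/5.
For the defender: with q = P(Reinforce), equating North's and South's payoffs gives −3q − 2 = 12q − 8 ⇒ q = 2/5.

-16/5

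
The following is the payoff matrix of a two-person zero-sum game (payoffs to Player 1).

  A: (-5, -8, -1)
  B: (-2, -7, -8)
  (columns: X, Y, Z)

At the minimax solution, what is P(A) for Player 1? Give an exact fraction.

Row minima: A → -8, B → -8; maximin = -8.
Column maxima: X → -2, Y → -7, Z → -1; minimax = -7.
-8 ≠ -7, so there is no saddle point; optimal play is mixed.
X is strictly dominated by Y (it gives Player 1 strictly more in every row), so Player 2 never plays it.
On the remaining 2×2 (A, B vs Y, Z):
Let Player 1 play A with probability p. Expected payoff against Y: (-8)p + (-7)(1−p) = −p − 7; against Z: (-1)p + (-8)(1−p) = 7p − 8.
Setting these equal: −p − 7 = 7p − 8 ⇒ −8p = -1 ⇒ p = 1/8, and the value is (-1)·(1/8) − 7 = -57/8.
For Player 2: with q = P(Y), equating A's and B's payoffs gives −7q − 1 = q − 8 ⇒ q = 7/8.

1/8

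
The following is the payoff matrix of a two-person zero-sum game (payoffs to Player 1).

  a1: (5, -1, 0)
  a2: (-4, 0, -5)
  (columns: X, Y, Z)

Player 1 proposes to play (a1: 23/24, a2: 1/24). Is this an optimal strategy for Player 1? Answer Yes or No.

No

Against X this mix gives (23/24)·5 + (1/24)·(-4) = 37/8.
Against Y this mix gives (23/24)·(-1) + (1/24)·0 = -23/24.
Against Z this mix gives (23/24)·0 + (1/24)·(-5) = -5/24.
Player 2 will play Y, holding Player 1 to -23/24. Shifting weight toward the row that does better against Y would raise this floor (the equalizing mix achieves -5/6 against both Y and Z), so the proposed strategy is not optimal.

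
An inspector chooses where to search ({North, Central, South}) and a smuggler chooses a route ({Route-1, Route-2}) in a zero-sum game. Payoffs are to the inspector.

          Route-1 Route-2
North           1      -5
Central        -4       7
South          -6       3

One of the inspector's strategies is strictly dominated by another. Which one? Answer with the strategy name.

Central gives a strictly higher payoff than South against every column: -4 > -6, 7 > 3.
So South is strictly dominated and the inspector never plays it.

South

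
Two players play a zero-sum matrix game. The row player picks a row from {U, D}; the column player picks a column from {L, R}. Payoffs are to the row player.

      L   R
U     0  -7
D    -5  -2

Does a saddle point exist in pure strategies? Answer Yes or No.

Row minima: U → -7, D → -5; maximin = -5.
Column maxima: L → 0, R → -2; minimax = -2.
-5 ≠ -2, so no pure-strategy equilibrium exists.

No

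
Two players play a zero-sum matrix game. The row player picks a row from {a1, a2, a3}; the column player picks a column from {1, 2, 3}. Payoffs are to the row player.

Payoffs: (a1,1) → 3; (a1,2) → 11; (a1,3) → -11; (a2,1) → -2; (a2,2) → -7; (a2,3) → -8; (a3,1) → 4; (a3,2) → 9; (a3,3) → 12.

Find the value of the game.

Row minima: a1 → -11, a2 → -8, a3 → 4; maximin = 4.
Column maxima: 1 → 4, 2 → 11, 3 → 12; minimax = 4.
Since maximin = minimax = 4, there is a saddle point and the value is 4.

4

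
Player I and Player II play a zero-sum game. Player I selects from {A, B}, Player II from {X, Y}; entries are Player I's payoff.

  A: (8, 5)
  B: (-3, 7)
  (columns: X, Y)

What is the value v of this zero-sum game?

Row minima: A → 5, B → -3; maximin = 5.
Column maxima: X → 8, Y → 7; minimax = 7.
5 ≠ 7, so there is no saddle point; optimal play is mixed.
Let Player I play A with probability p. Expected payoff against X: 8p + (-3)(1−p) = 11p − 3; against Y: 5p + 7(1−p) = −2p + 7.
Setting these equal: 11p − 3 = −2p + 7 ⇒ 13p = 10 ⇒ p = 10/13, and the value is (11)·(10/13) − 3 = 71/13.
For Player II: with q = P(X), equating A's and B's payoffs gives 3q + 5 = −10q + 7 ⇒ q = 2/13.

71/13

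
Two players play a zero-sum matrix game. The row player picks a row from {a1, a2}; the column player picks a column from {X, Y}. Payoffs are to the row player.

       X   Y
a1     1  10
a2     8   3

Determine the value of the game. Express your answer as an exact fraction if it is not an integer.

11/2

Row minima: a1 → 1, a2 → 3; maximin = 3.
Column maxima: X → 8, Y → 10; minimax = 8.
3 ≠ 8, so there is no saddle point; optimal play is mixed.
Let the row player play a1 with probability p. Expected payoff against X: 1p + 8(1−p) = −7p + 8; against Y: 10p + 3(1−p) = 7p + 3.
Setting these equal: −7p + 8 = 7p + 3 ⇒ −14p = -5 ⇒ p = 5/14, and the value is (-7)·(5/14) + 8 = 11/2.
For the column player: with q = P(X), equating a1's and a2's payoffs gives −9q + 10 = 5q + 3 ⇒ q = 1/2.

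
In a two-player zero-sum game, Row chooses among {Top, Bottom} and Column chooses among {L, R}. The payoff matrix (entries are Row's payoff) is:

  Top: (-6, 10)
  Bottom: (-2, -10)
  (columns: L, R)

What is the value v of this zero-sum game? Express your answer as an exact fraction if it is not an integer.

-10/3

Row minima: Top → -6, Bottom → -10; maximin = -6.
Column maxima: L → -2, R → 10; minimax = -2.
-6 ≠ -2, so there is no saddle point; optimal play is mixed.
Let Row play Top with probability p. Expected payoff against L: (-6)p + (-2)(1−p) = −4p − 2; against R: 10p + (-10)(1−p) = 20p − 10.
Setting these equal: −4p − 2 = 20p − 10 ⇒ −24p = -8 ⇒ p = 1/3, and the value is (-4)·(1/3) − 2 = -10/3.
For Column: with q = P(L), equating Top's and Bottom's payoffs gives −16q + 10 = 8q − 10 ⇒ q = 5/6.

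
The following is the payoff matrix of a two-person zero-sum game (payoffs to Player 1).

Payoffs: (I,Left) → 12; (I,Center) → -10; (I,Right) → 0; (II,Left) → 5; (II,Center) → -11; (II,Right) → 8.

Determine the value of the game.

-10

Row minima: I → -10, II → -11; maximin = -10.
Column maxima: Left → 12, Center → -10, Right → 8; minimax = -10.
Since maximin = minimax = -10, there is a saddle point and the value is -10.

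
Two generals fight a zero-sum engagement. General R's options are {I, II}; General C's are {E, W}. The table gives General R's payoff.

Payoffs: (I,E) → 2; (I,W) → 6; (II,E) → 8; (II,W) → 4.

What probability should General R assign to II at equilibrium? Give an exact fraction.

Row minima: I → 2, II → 4; maximin = 4.
Column maxima: E → 8, W → 6; minimax = 6.
4 ≠ 6, so there is no saddle point; optimal play is mixed.
Let General R play I with probability p. Expected payoff against E: 2p + 8(1−p) = −6p + 8; against W: 6p + 4(1−p) = 2p + 4.
Setting these equal: −6p + 8 = 2p + 4 ⇒ −8p = -4 ⇒ p = 1/2, and the value is (-6)·(1/2) + 8 = 5.
For General C: with q = P(E), equating I's and II's payoffs gives −4q + 6 = 4q + 4 ⇒ q = 1/4.

1/2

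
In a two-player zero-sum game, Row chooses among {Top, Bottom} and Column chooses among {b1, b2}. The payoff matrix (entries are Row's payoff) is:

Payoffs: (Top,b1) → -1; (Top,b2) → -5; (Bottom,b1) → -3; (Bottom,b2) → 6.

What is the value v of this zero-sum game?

-21/13

Row minima: Top → -5, Bottom → -3; maximin = -3.
Column maxima: b1 → -1, b2 → 6; minimax = -1.
-3 ≠ -1, so there is no saddle point; optimal play is mixed.
Let Row play Top with probability p. Expected payoff against b1: (-1)p + (-3)(1−p) = 2p − 3; against b2: (-5)p + 6(1−p) = −11p + 6.
Setting these equal: 2p − 3 = −11p + 6 ⇒ 13p = 9 ⇒ p = 9/13, and the value is (2)·(9/13) − 3 = -21/13.
For Column: with q = P(b1), equating Top's and Bottom's payoffs gives 4q − 5 = −9q + 6 ⇒ q = 11/13.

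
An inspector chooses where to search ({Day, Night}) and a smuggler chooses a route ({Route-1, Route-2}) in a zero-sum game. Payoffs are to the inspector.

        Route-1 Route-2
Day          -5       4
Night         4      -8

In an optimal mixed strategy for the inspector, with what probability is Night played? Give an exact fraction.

Row minima: Day → -5, Night → -8; maximin = -5.
Column maxima: Route-1 → 4, Route-2 → 4; minimax = 4.
-5 ≠ 4, so there is no saddle point; optimal play is mixed.
Let the inspector play Day with probability p. Expected payoff against Route-1: (-5)p + 4(1−p) = −9p + 4; against Route-2: 4p + (-8)(1−p) = 12p − 8.
Setting these equal: −9p + 4 = 12p − 8 ⇒ −21p = -12 ⇒ p = 4/7, and the value is (-9)·(4/7) + 4 = -8/7.
For the smuggler: with q = P(Route-1), equating Day's and Night's payoffs gives −9q + 4 = 12q − 8 ⇒ q = 4/7.

3/7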